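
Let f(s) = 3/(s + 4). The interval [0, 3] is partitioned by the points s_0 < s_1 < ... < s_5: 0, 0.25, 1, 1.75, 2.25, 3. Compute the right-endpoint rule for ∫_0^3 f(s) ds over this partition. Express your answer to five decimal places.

1.57920

Subinterval widths: 0.25, 0.75, 0.75, 0.5, 0.75.
Right endpoints: 0.25, 1, 1.75, 2.25, 3.
f(0.25) = 12/17, f(1) = 0.6, f(1.75) = 12/23, f(2.25) = 0.48, f(3) = 3/7.
Sum = Σ Δs_i · f(s_i).
Sum ≈ 1.57920.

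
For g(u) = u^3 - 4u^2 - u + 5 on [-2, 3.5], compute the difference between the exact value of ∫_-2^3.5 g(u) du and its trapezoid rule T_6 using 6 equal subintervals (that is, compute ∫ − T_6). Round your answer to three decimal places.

1.348

Exact integral: ∫_-2^3.5 g(u) du ≈ -10.94271.
T_6 ≈ -12.29065.
Error ≈ -10.94271 − (-12.29065) ≈ 1.348.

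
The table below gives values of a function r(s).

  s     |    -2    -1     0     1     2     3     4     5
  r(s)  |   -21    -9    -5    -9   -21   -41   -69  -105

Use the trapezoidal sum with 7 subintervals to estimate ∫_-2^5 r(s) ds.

-217

Δs = 1.
T_7 = (1/2)·[(-21) + 2·(-9) + 2·(-5) + 2·(-9) + 2·(-21) + 2·(-41) + 2·(-69) + (-105)] = -217.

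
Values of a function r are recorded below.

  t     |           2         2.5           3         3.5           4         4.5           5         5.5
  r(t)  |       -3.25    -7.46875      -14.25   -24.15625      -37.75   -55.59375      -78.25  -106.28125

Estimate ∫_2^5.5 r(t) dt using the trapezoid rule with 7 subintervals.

-136.1171875

Δt = 0.5.
T_7 = (0.5/2)·[(-3.25) + 2·(-7.46875) + 2·(-14.25) + 2·(-24.15625) + 2·(-37.75) + 2·(-55.59375) + 2·(-78.25) + (-106.28125)] = -136.1171875.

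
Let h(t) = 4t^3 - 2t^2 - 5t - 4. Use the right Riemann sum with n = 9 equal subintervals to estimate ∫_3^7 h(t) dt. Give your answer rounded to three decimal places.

2259.638

Δt = (7 − 3)/9 = 4/9.
Right endpoints: 31/9, 35/9, 13/3, 43/9, 47/9, 17/3, 55/9, 59/9, 7.
h(31/9) = 86395/729, h(35/9) = 132359/729, h(13/3) = 7081/27, h(43/9) = 264415/729, h(47/9) = 353579/729, h(17/3) = 17045/27, h(55/9) = 585859/729, h(59/9) = 732047/729, h(7) = 1235.
Sum = Δt · [h(31/9) + h(35/9) + h(13/3) + ...].
Sum ≈ 2259.638.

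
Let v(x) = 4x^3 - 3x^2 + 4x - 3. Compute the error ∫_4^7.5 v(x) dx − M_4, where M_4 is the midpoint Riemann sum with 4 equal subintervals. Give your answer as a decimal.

Exact integral: ∫_4^7.5 v(x) dx = 2620.1875.
M_4 = 2605.44921875.
Error = 2620.1875 − 2605.44921875 = 14.73828125.

14.73828125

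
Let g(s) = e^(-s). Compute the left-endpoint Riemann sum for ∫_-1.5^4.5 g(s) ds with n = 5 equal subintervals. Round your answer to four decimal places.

7.6769

Δs = (4.5 − (-1.5))/5 = 1.2.
Left endpoints: -1.5, -0.3, 0.9, 2.1, 3.3.
g(-1.5) ≈ 4.4817, g(-0.3) ≈ 1.3499, g(0.9) ≈ 0.4066, g(2.1) ≈ 0.1225, g(3.3) ≈ 0.0369.
Sum = Δs · [g(-1.5) + g(-0.3) + g(0.9) + g(2.1) + g(3.3)].
Sum ≈ 7.6769.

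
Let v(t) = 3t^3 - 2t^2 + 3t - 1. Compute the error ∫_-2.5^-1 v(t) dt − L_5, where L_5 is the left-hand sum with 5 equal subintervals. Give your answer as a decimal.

Exact integral: ∫_-2.5^-1 v(t) dt = -47.671875.
L_5 = -56.9025.
Error = -47.671875 − (-56.9025) = 9.230625.

9.230625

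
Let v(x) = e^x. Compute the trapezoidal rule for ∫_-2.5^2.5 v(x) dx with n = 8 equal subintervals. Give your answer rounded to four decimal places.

12.4918

Δx = (2.5 − (-2.5))/8 = 0.625.
v(-2.5) ≈ 0.0821, v(-1.875) ≈ 0.1534, v(-1.25) ≈ 0.2865, v(-0.625) ≈ 0.5353, v(0) ≈ 1.0000, v(0.625) ≈ 1.8682, v(1.25) ≈ 3.4903, v(1.875) ≈ 6.5208, v(2.5) ≈ 12.1825.
T_8 = (Δx/2)·[v(x_0) + 2v(x_1) + ... + 2v(x_{7}) + v(x_8)].
Sum ≈ 12.4918.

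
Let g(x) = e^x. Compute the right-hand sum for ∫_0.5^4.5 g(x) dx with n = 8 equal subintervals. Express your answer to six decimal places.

112.293896

Δx = (4.5 − 0.5)/8 = 0.5.
Right endpoints: 1, 1.5, 2, 2.5, 3, 3.5, 4, 4.5.
g(1) ≈ 2.718282, g(1.5) ≈ 4.481689, g(2) ≈ 7.389056, g(2.5) ≈ 12.182494, g(3) ≈ 20.085537, g(3.5) ≈ 33.115452, g(4) ≈ 54.598150, g(4.5) ≈ 90.017131.
Sum = Δx · [g(1) + g(1.5) + g(2) + ...].
Sum ≈ 112.293896.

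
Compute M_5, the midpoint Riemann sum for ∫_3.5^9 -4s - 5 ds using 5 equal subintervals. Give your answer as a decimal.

-165

Δs = (9 − 3.5)/5 = 1.1.
Midpoints: 4.05, 5.15, 6.25, 7.35, 8.45.
f(4.05) = -21.2, f(5.15) = -25.6, f(6.25) = -30, f(7.35) = -34.4, f(8.45) = -38.8.
Sum = Δs · [f(4.05) + f(5.15) + f(6.25) + f(7.35) + f(8.45)].
Sum = -165.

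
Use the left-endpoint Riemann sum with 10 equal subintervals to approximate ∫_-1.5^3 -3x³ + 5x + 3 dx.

Δx = (3 − (-1.5))/10 = 0.45.
Left endpoints: -1.5, -1.05, -0.6, -0.15, 0.3, 0.75, 1.2, 1.65, 2.1, 2.55.
f(-1.5) = 5.625, f(-1.05) = 1.222875, f(-0.6) = 0.648, f(-0.15) = 2.260125, f(0.3) = 4.419, f(0.75) = 5.484375, f(1.2) = 3.816, f(1.65) = -2.226375, f(2.1) = -14.283, f(2.55) = -33.994125.
Sum = Δx · [f(-1.5) + f(-1.05) + f(-0.6) + ...].
Sum = -12.16265625.

-12.16265625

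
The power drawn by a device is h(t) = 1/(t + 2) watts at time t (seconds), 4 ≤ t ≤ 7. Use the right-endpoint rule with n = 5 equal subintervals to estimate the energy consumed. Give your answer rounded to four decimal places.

Δt = (7 − 4)/5 = 0.6.
Right endpoints: 4.6, 5.2, 5.8, 6.4, 7.
h(4.6) = 5/33, h(5.2) = 5/36, h(5.8) = 5/39, h(6.4) = 5/42, h(7) = 1/9.
Sum = Δt · [h(4.6) + h(5.2) + h(5.8) + h(6.4) + h(7)].
Sum ≈ 0.3893.

0.3893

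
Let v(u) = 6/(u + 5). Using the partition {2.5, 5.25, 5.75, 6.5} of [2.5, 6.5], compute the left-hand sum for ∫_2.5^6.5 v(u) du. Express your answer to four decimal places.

2.9113

Subinterval widths: 2.75, 0.5, 0.75.
Left endpoints: 2.5, 5.25, 5.75.
v(2.5) = 0.8, v(5.25) = 24/41, v(5.75) = 24/43.
Sum = Σ Δu_i · v(u_i).
Sum ≈ 2.9113.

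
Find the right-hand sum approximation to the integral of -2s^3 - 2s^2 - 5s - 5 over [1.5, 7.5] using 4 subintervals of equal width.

Δs = (7.5 − 1.5)/4 = 1.5.
Right endpoints: 3, 4.5, 6, 7.5.
f(3) = -92, f(4.5) = -250.25, f(6) = -539, f(7.5) = -998.75.
Sum = Δs · [f(3) + f(4.5) + f(6) + f(7.5)].
Sum = -2820.

-2820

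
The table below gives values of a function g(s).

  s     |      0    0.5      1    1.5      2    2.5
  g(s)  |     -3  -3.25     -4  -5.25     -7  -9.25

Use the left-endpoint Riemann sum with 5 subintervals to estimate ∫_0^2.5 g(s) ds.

-11.25

Δs = 0.5.
Sum = 0.5·[(-3) + (-3.25) + (-4) + (-5.25) + (-7)] = -11.25.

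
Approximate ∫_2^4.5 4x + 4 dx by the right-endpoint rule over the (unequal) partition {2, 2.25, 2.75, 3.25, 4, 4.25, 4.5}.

45

Subinterval widths: 0.25, 0.5, 0.5, 0.75, 0.25, 0.25.
Right endpoints: 2.25, 2.75, 3.25, 4, 4.25, 4.5.
f(2.25) = 13, f(2.75) = 15, f(3.25) = 17, f(4) = 20, f(4.25) = 21, f(4.5) = 22.
Sum = Σ Δx_i · f(x_i).
Sum = 45.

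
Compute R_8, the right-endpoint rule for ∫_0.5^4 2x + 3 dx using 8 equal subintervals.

27.78125

Δx = (4 − 0.5)/8 = 0.4375.
Right endpoints: 0.9375, 1.375, 1.8125, 2.25, 2.6875, 3.125, 3.5625, 4.
f(0.9375) = 4.875, f(1.375) = 5.75, f(1.8125) = 6.625, f(2.25) = 7.5, f(2.6875) = 8.375, f(3.125) = 9.25, f(3.5625) = 10.125, f(4) = 11.
Sum = Δx · [f(0.9375) + f(1.375) + f(1.8125) + ...].
Sum = 27.78125.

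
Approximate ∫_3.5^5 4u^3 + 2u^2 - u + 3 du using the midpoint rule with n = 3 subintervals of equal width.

526.15625

Δu = (5 − 3.5)/3 = 0.5.
Midpoints: 3.75, 4.25, 4.75.
f(3.75) = 238.3125, f(4.25) = 341.9375, f(4.75) = 472.0625.
Sum = Δu · [f(3.75) + f(4.25) + f(4.75)].
Sum = 526.15625.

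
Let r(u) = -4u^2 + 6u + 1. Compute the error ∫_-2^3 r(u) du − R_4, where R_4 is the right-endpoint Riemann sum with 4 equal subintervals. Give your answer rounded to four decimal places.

-1.0417

Exact integral: ∫_-2^3 r(u) du ≈ -26.666667.
R_4 = -25.625.
Error ≈ -26.666667 − (-25.625) ≈ -1.0417.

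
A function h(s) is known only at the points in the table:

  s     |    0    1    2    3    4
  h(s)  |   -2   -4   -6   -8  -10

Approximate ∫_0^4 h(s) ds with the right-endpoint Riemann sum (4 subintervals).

Δs = 1.
Sum = 1·[(-4) + (-6) + (-8) + (-10)] = -28.

-28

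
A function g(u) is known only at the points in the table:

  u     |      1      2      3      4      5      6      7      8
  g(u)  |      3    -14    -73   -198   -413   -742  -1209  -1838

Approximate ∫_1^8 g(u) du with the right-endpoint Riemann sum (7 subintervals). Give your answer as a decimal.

Δu = 1.
Sum = 1·[(-14) + (-73) + (-198) + (-413) + (-742) + (-1209) + (-1838)] = -4487.

-4487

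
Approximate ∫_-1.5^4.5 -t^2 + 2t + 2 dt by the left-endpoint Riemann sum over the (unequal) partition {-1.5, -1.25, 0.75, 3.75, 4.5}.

0.453125

Subinterval widths: 0.25, 2, 3, 0.75.
Left endpoints: -1.5, -1.25, 0.75, 3.75.
f(-1.5) = -3.25, f(-1.25) = -2.0625, f(0.75) = 2.9375, f(3.75) = -4.5625.
Sum = Σ Δt_i · f(t_i).
Sum = 0.453125.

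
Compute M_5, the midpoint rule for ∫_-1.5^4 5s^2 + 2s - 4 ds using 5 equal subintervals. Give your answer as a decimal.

101.26875

Δs = (4 − (-1.5))/5 = 1.1.
Midpoints: -0.95, 0.15, 1.25, 2.35, 3.45.
f(-0.95) = -1.3875, f(0.15) = -3.5875, f(1.25) = 6.3125, f(2.35) = 28.3125, f(3.45) = 62.4125.
Sum = Δs · [f(-0.95) + f(0.15) + f(1.25) + f(2.35) + f(3.45)].
Sum = 101.26875.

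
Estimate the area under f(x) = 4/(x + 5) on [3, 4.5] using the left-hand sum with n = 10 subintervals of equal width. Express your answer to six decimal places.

0.693356

Δx = (4.5 − 3)/10 = 0.15.
Left endpoints: 3, 3.15, 3.3, 3.45, 3.6, 3.75, 3.9, 4.05, 4.2, 4.35.
f(3) = 0.5, f(3.15) = 80/163, f(3.3) = 40/83, f(3.45) = 80/169, f(3.6) = 20/43, f(3.75) = 16/35, f(3.9) = 40/89, f(4.05) = 80/181, f(4.2) = 10/23, f(4.35) = 80/187.
Sum = Δx · [f(3) + f(3.15) + f(3.3) + ...].
Sum ≈ 0.693356.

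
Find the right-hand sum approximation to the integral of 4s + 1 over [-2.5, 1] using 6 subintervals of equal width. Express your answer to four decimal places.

Δs = (1 − (-2.5))/6 = 7/12.
Right endpoints: -23/12, -4/3, -0.75, -1/6, 5/12, 1.
f(-23/12) = -20/3, f(-4/3) = -13/3, f(-0.75) = -2, f(-1/6) = 1/3, f(5/12) = 8/3, f(1) = 5.
Sum = Δs · [f(-23/12) + f(-4/3) + f(-0.75) + ...].
Sum ≈ -2.9167.

-2.9167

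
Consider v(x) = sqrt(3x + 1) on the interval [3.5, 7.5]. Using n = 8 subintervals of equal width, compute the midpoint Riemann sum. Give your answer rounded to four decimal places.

16.6507

Δx = (7.5 − 3.5)/8 = 0.5.
Midpoints: 3.75, 4.25, 4.75, 5.25, 5.75, 6.25, 6.75, 7.25.
v(3.75) ≈ 3.5000, v(4.25) ≈ 3.7081, v(4.75) ≈ 3.9051, v(5.25) ≈ 4.0927, v(5.75) ≈ 4.2720, v(6.25) ≈ 4.4441, v(6.75) ≈ 4.6098, v(7.25) ≈ 4.7697.
Sum = Δx · [v(3.75) + v(4.25) + v(4.75) + ...].
Sum ≈ 16.6507.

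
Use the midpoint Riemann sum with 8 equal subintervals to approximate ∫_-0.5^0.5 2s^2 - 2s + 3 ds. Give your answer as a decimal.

Δs = (0.5 − (-0.5))/8 = 0.125.
Midpoints: -0.4375, -0.3125, -0.1875, -0.0625, 0.0625, 0.1875, 0.3125, 0.4375.
f(-0.4375) = 4.2578125, f(-0.3125) = 3.8203125, f(-0.1875) = 3.4453125, f(-0.0625) = 3.1328125, f(0.0625) = 2.8828125, f(0.1875) = 2.6953125, f(0.3125) = 2.5703125, f(0.4375) = 2.5078125.
Sum = Δs · [f(-0.4375) + f(-0.3125) + f(-0.1875) + ...].
Sum = 3.1640625.

3.1640625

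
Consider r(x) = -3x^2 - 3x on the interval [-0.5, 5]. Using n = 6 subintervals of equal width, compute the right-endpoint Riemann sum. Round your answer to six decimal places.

-206.154514

Δx = (5 − (-0.5))/6 = 11/12.
Right endpoints: 5/12, 4/3, 2.25, 19/6, 49/12, 5.
r(5/12) = -85/48, r(4/3) = -28/3, r(2.25) = -21.9375, r(19/6) = -475/12, r(49/12) = -2989/48, r(5) = -90.
Sum = Δx · [r(5/12) + r(4/3) + r(2.25) + ...].
Sum ≈ -206.154514.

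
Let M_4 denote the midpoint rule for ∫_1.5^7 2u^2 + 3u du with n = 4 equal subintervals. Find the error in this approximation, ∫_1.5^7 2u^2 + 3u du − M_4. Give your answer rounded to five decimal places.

1.73307

Exact integral: ∫_1.5^7 f(u) du ≈ 296.5416667.
M_4 = 294.80859375.
Error ≈ 296.5416667 − 294.80859375 ≈ 1.73307.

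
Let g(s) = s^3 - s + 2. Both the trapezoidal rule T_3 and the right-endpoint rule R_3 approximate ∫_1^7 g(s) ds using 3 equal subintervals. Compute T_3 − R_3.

-336

T_3 = 636.
R_3 = 972.
T_3 − R_3 = -336.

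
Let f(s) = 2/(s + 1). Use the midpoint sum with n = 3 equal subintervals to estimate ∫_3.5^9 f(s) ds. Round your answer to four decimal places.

1.5863

Δs = (9 − 3.5)/3 = 11/6.
Midpoints: 53/12, 6.25, 97/12.
f(53/12) = 24/65, f(6.25) = 8/29, f(97/12) = 24/109.
Sum = Δs · [f(53/12) + f(6.25) + f(97/12)].
Sum ≈ 1.5863.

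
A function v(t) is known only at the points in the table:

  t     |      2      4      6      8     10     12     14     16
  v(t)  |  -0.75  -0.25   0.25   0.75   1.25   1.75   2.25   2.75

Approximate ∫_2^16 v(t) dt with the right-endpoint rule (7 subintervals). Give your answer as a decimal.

17.5

Δt = 2.
Sum = 2·[(-0.25) + 0.25 + 0.75 + 1.25 + 1.75 + 2.25 + 2.75] = 17.5.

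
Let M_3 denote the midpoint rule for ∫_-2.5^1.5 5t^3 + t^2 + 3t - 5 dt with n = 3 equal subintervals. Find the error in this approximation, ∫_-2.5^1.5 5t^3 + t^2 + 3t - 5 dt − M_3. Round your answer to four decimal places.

-3.8519

Exact integral: ∫_-2.5^1.5 f(t) dt ≈ -62.166667.
M_3 ≈ -58.314815.
Error ≈ -62.166667 − (-58.314815) ≈ -3.8519.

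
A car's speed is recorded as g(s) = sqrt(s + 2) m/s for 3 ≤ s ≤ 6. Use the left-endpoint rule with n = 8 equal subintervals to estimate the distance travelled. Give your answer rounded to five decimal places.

Δs = (6 − 3)/8 = 0.375.
Left endpoints: 3, 3.375, 3.75, 4.125, 4.5, 4.875, 5.25, 5.625.
g(3) ≈ 2.23607, g(3.375) ≈ 2.31840, g(3.75) ≈ 2.39792, g(4.125) ≈ 2.47487, g(4.5) ≈ 2.54951, g(4.875) ≈ 2.62202, g(5.25) ≈ 2.69258, g(5.625) ≈ 2.76134.
Sum = Δs · [g(3) + g(3.375) + g(3.75) + ...].
Sum ≈ 7.51977.

7.51977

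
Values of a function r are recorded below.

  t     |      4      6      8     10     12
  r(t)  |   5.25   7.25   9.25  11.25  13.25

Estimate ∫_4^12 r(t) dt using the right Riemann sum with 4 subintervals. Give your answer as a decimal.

82

Δt = 2.
Sum = 2·[7.25 + 9.25 + 11.25 + 13.25] = 82.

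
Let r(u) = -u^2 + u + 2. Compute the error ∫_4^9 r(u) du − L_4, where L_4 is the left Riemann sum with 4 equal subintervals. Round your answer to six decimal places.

-36.197917

Exact integral: ∫_4^9 r(u) du ≈ -179.16666667.
L_4 = -142.96875.
Error ≈ -179.16666667 − (-142.96875) ≈ -36.197917.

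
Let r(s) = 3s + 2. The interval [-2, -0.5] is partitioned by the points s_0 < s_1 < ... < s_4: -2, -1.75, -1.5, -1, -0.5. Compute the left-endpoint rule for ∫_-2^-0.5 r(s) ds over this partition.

-3.5625

Subinterval widths: 0.25, 0.25, 0.5, 0.5.
Left endpoints: -2, -1.75, -1.5, -1.
r(-2) = -4, r(-1.75) = -3.25, r(-1.5) = -2.5, r(-1) = -1.
Sum = Σ Δs_i · r(s_i).
Sum = -3.5625.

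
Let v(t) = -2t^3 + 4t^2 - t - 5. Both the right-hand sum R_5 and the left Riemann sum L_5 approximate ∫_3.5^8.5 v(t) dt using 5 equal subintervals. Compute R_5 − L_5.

R_5 = -2308.75.
L_5 = -1401.25.
R_5 − L_5 = -907.5.

-907.5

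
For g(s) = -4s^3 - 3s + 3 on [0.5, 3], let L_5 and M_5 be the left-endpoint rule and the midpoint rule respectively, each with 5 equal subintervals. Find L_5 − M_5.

L_5 = -60.
M_5 = -85.46875.
L_5 − M_5 = 25.46875.

25.46875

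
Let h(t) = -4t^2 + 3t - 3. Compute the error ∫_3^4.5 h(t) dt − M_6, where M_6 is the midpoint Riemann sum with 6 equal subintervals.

-0.03125

Exact integral: ∫_3^4.5 h(t) dt = -73.125.
M_6 = -73.09375.
Error = -73.125 − (-73.09375) = -0.03125.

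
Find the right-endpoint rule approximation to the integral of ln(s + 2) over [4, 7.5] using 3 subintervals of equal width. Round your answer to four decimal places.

7.3978

Δs = (7.5 − 4)/3 = 7/6.
Right endpoints: 31/6, 19/3, 7.5.
f(31/6) ≈ 1.9694, f(19/3) ≈ 2.1203, f(7.5) ≈ 2.2513.
Sum = Δs · [f(31/6) + f(19/3) + f(7.5)].
Sum ≈ 7.3978.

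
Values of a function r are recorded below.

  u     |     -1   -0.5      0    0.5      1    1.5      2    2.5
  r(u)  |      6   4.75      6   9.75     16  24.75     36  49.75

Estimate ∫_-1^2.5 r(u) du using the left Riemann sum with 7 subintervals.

Δu = 0.5.
Sum = 0.5·[6 + 4.75 + 6 + 9.75 + 16 + 24.75 + 36] = 51.625.

51.625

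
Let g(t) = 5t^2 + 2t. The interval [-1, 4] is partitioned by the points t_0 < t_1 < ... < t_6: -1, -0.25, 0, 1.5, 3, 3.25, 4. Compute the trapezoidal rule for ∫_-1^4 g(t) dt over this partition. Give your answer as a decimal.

Subinterval widths: 0.75, 0.25, 1.5, 1.5, 0.25, 0.75.
g(-1) = 3, g(-0.25) = -0.1875, g(0) = 0, g(1.5) = 14.25, g(3) = 51, g(3.25) = 59.3125, g(4) = 88.
On each subinterval the trapezoid contributes (Δt_i/2)·[g(t_{i-1}) + g(t_i)].
Sum = 129.6875.

129.6875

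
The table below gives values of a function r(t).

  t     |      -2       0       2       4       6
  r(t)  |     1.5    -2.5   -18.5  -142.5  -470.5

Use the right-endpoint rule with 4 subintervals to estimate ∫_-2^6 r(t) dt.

Δt = 2.
Sum = 2·[(-2.5) + (-18.5) + (-142.5) + (-470.5)] = -1268.

-1268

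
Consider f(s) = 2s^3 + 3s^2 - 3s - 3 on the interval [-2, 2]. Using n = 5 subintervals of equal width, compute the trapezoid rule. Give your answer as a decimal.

5.28

Δs = (2 − (-2))/5 = 0.8.
f(-2) = -1, f(-1.2) = 1.464, f(-0.4) = -1.448, f(0.4) = -3.592, f(1.2) = 1.176, f(2) = 19.
T_5 = (Δs/2)·[f(s_0) + 2f(s_1) + ... + 2f(s_{4}) + f(s_5)].
Sum = 5.28.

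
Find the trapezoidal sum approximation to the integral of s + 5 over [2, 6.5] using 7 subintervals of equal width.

Δs = (6.5 − 2)/7 = 9/14.
f(2) = 7, f(37/14) = 107/14, f(23/7) = 58/7, f(55/14) = 125/14, f(32/7) = 67/7, f(73/14) = 143/14, f(41/7) = 76/7, f(6.5) = 11.5.
T_7 = (Δs/2)·[f(s_0) + 2f(s_1) + ... + 2f(s_{6}) + f(s_7)].
Sum = 41.625.

41.625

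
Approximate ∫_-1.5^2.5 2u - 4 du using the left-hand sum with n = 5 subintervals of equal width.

-15.2

Δu = (2.5 − (-1.5))/5 = 0.8.
Left endpoints: -1.5, -0.7, 0.1, 0.9, 1.7.
f(-1.5) = -7, f(-0.7) = -5.4, f(0.1) = -3.8, f(0.9) = -2.2, f(1.7) = -0.6.
Sum = Δu · [f(-1.5) + f(-0.7) + f(0.1) + f(0.9) + f(1.7)].
Sum = -15.2.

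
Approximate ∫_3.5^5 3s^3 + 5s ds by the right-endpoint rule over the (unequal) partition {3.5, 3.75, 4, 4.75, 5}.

456.1875

Subinterval widths: 0.25, 0.25, 0.75, 0.25.
Right endpoints: 3.75, 4, 4.75, 5.
f(3.75) = 176.953125, f(4) = 212, f(4.75) = 345.265625, f(5) = 400.
Sum = Σ Δs_i · f(s_i).
Sum = 456.1875.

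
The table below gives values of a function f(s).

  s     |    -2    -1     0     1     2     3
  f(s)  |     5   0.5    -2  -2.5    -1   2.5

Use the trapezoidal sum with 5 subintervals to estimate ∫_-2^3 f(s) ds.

Δs = 1.
T_5 = (1/2)·[5 + 2·0.5 + 2·(-2) + 2·(-2.5) + 2·(-1) + 2.5] = -1.25.

-1.25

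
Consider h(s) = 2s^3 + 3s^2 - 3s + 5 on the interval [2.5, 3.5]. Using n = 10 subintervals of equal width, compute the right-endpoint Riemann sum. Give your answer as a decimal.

Δs = (3.5 − 2.5)/10 = 0.1.
Right endpoints: 2.6, 2.7, 2.8, 2.9, 3, 3.1, 3.2, 3.3, 3.4, 3.5.
h(2.6) = 52.632, h(2.7) = 58.136, h(2.8) = 64.024, h(2.9) = 70.308, h(3) = 77, h(3.1) = 84.112, h(3.2) = 91.656, h(3.3) = 99.644, h(3.4) = 108.088, h(3.5) = 117.
Sum = Δs · [h(2.6) + h(2.7) + h(2.8) + ...].
Sum = 82.26.

82.26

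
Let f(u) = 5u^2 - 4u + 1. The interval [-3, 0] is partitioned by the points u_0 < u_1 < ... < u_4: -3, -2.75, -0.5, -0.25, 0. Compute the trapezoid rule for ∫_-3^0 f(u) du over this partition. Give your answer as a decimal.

Subinterval widths: 0.25, 2.25, 0.25, 0.25.
f(-3) = 58, f(-2.75) = 49.8125, f(-0.5) = 4.25, f(-0.25) = 2.3125, f(0) = 1.
On each subinterval the trapezoid contributes (Δu_i/2)·[f(u_{i-1}) + f(u_i)].
Sum = 75.53125.

75.53125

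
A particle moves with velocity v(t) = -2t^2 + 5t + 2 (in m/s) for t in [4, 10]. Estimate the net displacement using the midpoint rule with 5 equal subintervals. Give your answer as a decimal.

Δt = (10 − 4)/5 = 1.2.
Midpoints: 4.6, 5.8, 7, 8.2, 9.4.
v(4.6) = -17.32, v(5.8) = -36.28, v(7) = -61, v(8.2) = -91.48, v(9.4) = -127.72.
Sum = Δt · [v(4.6) + v(5.8) + v(7) + v(8.2) + v(9.4)].
Sum = -400.56.

-400.56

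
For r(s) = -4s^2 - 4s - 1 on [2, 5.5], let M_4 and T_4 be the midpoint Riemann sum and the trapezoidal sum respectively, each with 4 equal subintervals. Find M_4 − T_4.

2.6796875

M_4 = -266.2734375.
T_4 = -268.953125.
M_4 − T_4 = 2.6796875.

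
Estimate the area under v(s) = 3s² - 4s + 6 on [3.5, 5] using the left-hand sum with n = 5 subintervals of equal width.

60.855

Δs = (5 − 3.5)/5 = 0.3.
Left endpoints: 3.5, 3.8, 4.1, 4.4, 4.7.
v(3.5) = 28.75, v(3.8) = 34.12, v(4.1) = 40.03, v(4.4) = 46.48, v(4.7) = 53.47.
Sum = Δs · [v(3.5) + v(3.8) + v(4.1) + v(4.4) + v(4.7)].
Sum = 60.855.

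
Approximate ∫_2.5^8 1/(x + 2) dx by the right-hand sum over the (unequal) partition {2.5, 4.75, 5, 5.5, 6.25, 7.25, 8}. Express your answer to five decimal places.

Subinterval widths: 2.25, 0.25, 0.5, 0.75, 1, 0.75.
Right endpoints: 4.75, 5, 5.5, 6.25, 7.25, 8.
f(4.75) = 4/27, f(5) = 1/7, f(5.5) = 2/15, f(6.25) = 4/33, f(7.25) = 4/37, f(8) = 0.1.
Sum = Σ Δx_i · f(x_i).
Sum ≈ 0.70973.

0.70973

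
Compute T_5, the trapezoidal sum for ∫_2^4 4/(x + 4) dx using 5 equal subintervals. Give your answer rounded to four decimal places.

Δx = (4 − 2)/5 = 0.4.
f(2) = 2/3, f(2.4) = 0.625, f(2.8) = 10/17, f(3.2) = 5/9, f(3.6) = 10/19, f(4) = 0.5.
T_5 = (Δx/2)·[f(x_0) + 2f(x_1) + ... + 2f(x_{4}) + f(x_5)].
Sum ≈ 1.1514.

1.1514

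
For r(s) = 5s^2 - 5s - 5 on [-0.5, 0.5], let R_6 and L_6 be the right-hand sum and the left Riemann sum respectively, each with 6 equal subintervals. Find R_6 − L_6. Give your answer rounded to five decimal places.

-0.83333

R_6 ≈ -4.9768519.
L_6 ≈ -4.1435185.
R_6 − L_6 ≈ -0.83333.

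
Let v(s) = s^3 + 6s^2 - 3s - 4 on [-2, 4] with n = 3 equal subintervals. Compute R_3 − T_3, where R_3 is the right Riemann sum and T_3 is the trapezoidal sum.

126

R_3 = 324.
T_3 = 198.
R_3 − T_3 = 126.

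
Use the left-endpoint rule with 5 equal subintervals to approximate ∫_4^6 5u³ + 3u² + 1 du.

Δu = (6 − 4)/5 = 0.4.
Left endpoints: 4, 4.4, 4.8, 5.2, 5.6.
f(4) = 369, f(4.4) = 485, f(4.8) = 623.08, f(5.2) = 785.16, f(5.6) = 973.16.
Sum = Δu · [f(4) + f(4.4) + f(4.8) + f(5.2) + f(5.6)].
Sum = 1294.16.

1294.16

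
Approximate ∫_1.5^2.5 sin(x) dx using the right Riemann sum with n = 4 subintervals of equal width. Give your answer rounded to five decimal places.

Δx = (2.5 − 1.5)/4 = 0.25.
Right endpoints: 1.75, 2, 2.25, 2.5.
f(1.75) ≈ 0.98399, f(2) ≈ 0.90930, f(2.25) ≈ 0.77807, f(2.5) ≈ 0.59847.
Sum = Δx · [f(1.75) + f(2) + f(2.25) + f(2.5)].
Sum ≈ 0.81746.

0.81746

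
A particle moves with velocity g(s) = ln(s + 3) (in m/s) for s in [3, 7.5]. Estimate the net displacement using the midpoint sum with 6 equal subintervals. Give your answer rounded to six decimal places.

Δs = (7.5 − 3)/6 = 0.75.
Midpoints: 3.375, 4.125, 4.875, 5.625, 6.375, 7.125.
g(3.375) ≈ 1.852384, g(4.125) ≈ 1.963610, g(4.875) ≈ 2.063693, g(5.625) ≈ 2.154665, g(6.375) ≈ 2.238047, g(7.125) ≈ 2.315008.
Sum = Δs · [g(3.375) + g(4.125) + g(4.875) + ...].
Sum ≈ 9.440555.

9.440555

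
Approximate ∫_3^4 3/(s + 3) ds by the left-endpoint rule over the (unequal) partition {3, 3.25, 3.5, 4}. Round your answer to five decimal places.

0.47577

Subinterval widths: 0.25, 0.25, 0.5.
Left endpoints: 3, 3.25, 3.5.
f(3) = 0.5, f(3.25) = 0.48, f(3.5) = 6/13.
Sum = Σ Δs_i · f(s_i).
Sum ≈ 0.47577.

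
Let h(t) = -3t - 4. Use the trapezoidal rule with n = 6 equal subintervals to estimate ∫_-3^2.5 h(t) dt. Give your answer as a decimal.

-17.875

Δt = (2.5 − (-3))/6 = 11/12.
h(-3) = 5, h(-25/12) = 2.25, h(-7/6) = -0.5, h(-0.25) = -3.25, h(2/3) = -6, h(19/12) = -8.75, h(2.5) = -11.5.
T_6 = (Δt/2)·[h(t_0) + 2h(t_1) + ... + 2h(t_{5}) + h(t_6)].
Sum = -17.875.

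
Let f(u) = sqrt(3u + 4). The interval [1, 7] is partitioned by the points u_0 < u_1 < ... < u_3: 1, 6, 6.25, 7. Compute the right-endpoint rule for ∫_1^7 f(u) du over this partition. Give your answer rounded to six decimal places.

Subinterval widths: 5, 0.25, 0.75.
Right endpoints: 6, 6.25, 7.
f(6) ≈ 4.690416, f(6.25) ≈ 4.769696, f(7) ≈ 5.000000.
Sum = Σ Δu_i · f(u_i).
Sum ≈ 28.394503.

28.394503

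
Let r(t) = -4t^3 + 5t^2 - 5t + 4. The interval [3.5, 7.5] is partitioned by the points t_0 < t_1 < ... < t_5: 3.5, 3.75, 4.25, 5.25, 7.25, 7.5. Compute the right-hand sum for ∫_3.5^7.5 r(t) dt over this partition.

Subinterval widths: 0.25, 0.5, 1, 2, 0.25.
Right endpoints: 3.75, 4.25, 5.25, 7.25, 7.5.
r(3.75) = -155.375, r(4.25) = -234, r(5.25) = -463.25, r(7.25) = -1293.75, r(7.5) = -1439.75.
Sum = Σ Δt_i · r(t_i).
Sum = -3566.53125.

-3566.53125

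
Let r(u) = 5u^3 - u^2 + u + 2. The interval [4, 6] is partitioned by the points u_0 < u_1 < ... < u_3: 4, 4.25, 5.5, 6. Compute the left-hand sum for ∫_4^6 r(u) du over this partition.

Subinterval widths: 0.25, 1.25, 0.5.
Left endpoints: 4, 4.25, 5.5.
r(4) = 310, r(4.25) = 372.015625, r(5.5) = 809.125.
Sum = Σ Δu_i · r(u_i).
Sum = 947.08203125.

947.08203125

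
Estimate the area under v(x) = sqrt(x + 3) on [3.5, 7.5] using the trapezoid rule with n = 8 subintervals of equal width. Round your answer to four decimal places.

11.6338

Δx = (7.5 − 3.5)/8 = 0.5.
v(3.5) ≈ 2.5495, v(4) ≈ 2.6458, v(4.5) ≈ 2.7386, v(5) ≈ 2.8284, v(5.5) ≈ 2.9155, v(6) ≈ 3.0000, v(6.5) ≈ 3.0822, v(7) ≈ 3.1623, v(7.5) ≈ 3.2404.
T_8 = (Δx/2)·[v(x_0) + 2v(x_1) + ... + 2v(x_{7}) + v(x_8)].
Sum ≈ 11.6338.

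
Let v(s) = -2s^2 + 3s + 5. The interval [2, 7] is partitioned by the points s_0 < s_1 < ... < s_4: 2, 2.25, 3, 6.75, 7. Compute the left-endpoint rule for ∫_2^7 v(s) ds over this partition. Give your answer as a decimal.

Subinterval widths: 0.25, 0.75, 3.75, 0.25.
Left endpoints: 2, 2.25, 3, 6.75.
v(2) = 3, v(2.25) = 1.625, v(3) = -4, v(6.75) = -65.875.
Sum = Σ Δs_i · v(s_i).
Sum = -29.5.

-29.5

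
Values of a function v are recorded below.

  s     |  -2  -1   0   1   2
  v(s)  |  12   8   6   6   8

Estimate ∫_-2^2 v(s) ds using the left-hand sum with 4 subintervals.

32

Δs = 1.
Sum = 1·[12 + 8 + 6 + 6] = 32.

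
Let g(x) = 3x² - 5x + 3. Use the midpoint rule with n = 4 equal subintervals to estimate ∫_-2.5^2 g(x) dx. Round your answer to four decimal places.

Δx = (2 − (-2.5))/4 = 1.125.
Midpoints: -1.9375, -0.8125, 0.3125, 1.4375.
g(-1.9375) = 23.94921875, g(-0.8125) = 9.04296875, g(0.3125) = 1.73046875, g(1.4375) = 2.01171875.
Sum = Δx · [g(-1.9375) + g(-0.8125) + g(0.3125) + g(1.4375)].
Sum ≈ 41.3262.

41.3262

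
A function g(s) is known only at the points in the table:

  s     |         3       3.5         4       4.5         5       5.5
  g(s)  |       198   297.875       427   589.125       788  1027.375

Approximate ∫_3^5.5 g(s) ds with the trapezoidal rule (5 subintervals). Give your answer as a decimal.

1357.34375

Δs = 0.5.
T_5 = (0.5/2)·[198 + 2·297.875 + 2·427 + 2·589.125 + 2·788 + 1027.375] = 1357.34375.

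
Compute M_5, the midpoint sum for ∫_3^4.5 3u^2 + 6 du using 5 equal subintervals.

73.09125

Δu = (4.5 − 3)/5 = 0.3.
Midpoints: 3.15, 3.45, 3.75, 4.05, 4.35.
f(3.15) = 35.7675, f(3.45) = 41.7075, f(3.75) = 48.1875, f(4.05) = 55.2075, f(4.35) = 62.7675.
Sum = Δu · [f(3.15) + f(3.45) + f(3.75) + f(4.05) + f(4.35)].
Sum = 73.09125.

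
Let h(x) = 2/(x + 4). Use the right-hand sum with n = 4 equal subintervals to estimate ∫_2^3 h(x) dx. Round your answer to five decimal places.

Δx = (3 − 2)/4 = 0.25.
Right endpoints: 2.25, 2.5, 2.75, 3.
h(2.25) = 0.32, h(2.5) = 4/13, h(2.75) = 8/27, h(3) = 2/7.
Sum = Δx · [h(2.25) + h(2.5) + h(2.75) + h(3)].
Sum ≈ 0.30243.

0.30243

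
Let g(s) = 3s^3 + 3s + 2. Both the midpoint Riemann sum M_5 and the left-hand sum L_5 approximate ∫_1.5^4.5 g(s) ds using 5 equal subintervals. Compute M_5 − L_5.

74.385

M_5 = 334.32.
L_5 = 259.935.
M_5 − L_5 = 74.385.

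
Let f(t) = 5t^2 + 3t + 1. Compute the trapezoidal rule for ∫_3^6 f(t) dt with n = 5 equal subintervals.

Δt = (6 − 3)/5 = 0.6.
f(3) = 55, f(3.6) = 76.6, f(4.2) = 101.8, f(4.8) = 130.6, f(5.4) = 163, f(6) = 199.
T_5 = (Δt/2)·[f(t_0) + 2f(t_1) + ... + 2f(t_{4}) + f(t_5)].
Sum = 359.4.

359.4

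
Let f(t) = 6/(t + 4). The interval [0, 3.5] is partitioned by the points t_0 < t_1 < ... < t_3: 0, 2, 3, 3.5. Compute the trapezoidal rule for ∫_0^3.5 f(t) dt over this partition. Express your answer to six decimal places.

3.842857

Subinterval widths: 2, 1, 0.5.
f(0) = 1.5, f(2) = 1, f(3) = 6/7, f(3.5) = 0.8.
On each subinterval the trapezoid contributes (Δt_i/2)·[f(t_{i-1}) + f(t_i)].
Sum ≈ 3.842857.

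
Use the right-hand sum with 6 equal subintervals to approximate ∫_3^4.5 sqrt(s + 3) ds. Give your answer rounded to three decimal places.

Δs = (4.5 − 3)/6 = 0.25.
Right endpoints: 3.25, 3.5, 3.75, 4, 4.25, 4.5.
f(3.25) ≈ 2.500, f(3.5) ≈ 2.550, f(3.75) ≈ 2.598, f(4) ≈ 2.646, f(4.25) ≈ 2.693, f(4.5) ≈ 2.739.
Sum = Δs · [f(3.25) + f(3.5) + f(3.75) + ...].
Sum ≈ 3.931.

3.931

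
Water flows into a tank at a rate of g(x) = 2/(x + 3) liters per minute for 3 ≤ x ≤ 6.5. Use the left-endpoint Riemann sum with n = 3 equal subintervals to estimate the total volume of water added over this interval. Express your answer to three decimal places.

0.994

Δx = (6.5 − 3)/3 = 7/6.
Left endpoints: 3, 25/6, 16/3.
g(3) = 1/3, g(25/6) = 12/43, g(16/3) = 0.24.
Sum = Δx · [g(3) + g(25/6) + g(16/3)].
Sum ≈ 0.994.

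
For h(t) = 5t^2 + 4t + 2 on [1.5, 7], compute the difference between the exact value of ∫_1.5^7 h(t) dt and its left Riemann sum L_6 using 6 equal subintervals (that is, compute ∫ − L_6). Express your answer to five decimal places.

Exact integral: ∫_1.5^7 h(t) dt ≈ 670.5416667.
L_6 ≈ 557.1741898.
Error ≈ 670.5416667 − 557.1741898 ≈ 113.36748.

113.36748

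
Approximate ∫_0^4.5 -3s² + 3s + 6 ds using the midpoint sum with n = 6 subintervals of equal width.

Δs = (4.5 − 0)/6 = 0.75.
Midpoints: 0.375, 1.125, 1.875, 2.625, 3.375, 4.125.
f(0.375) = 6.703125, f(1.125) = 5.578125, f(1.875) = 1.078125, f(2.625) = -6.796875, f(3.375) = -18.046875, f(4.125) = -32.671875.
Sum = Δs · [f(0.375) + f(1.125) + f(1.875) + ...].
Sum = -33.1171875.

-33.1171875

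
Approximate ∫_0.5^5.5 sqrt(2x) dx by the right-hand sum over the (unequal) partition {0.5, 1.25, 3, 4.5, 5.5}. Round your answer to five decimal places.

Subinterval widths: 0.75, 1.75, 1.5, 1.
Right endpoints: 1.25, 3, 4.5, 5.5.
f(1.25) ≈ 1.58114, f(3) ≈ 2.44949, f(4.5) ≈ 3.00000, f(5.5) ≈ 3.31662.
Sum = Σ Δx_i · f(x_i).
Sum ≈ 13.28909.

13.28909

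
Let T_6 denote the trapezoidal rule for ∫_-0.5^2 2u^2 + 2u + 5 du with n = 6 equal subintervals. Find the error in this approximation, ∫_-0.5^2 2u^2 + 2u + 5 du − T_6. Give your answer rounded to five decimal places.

-0.14468

Exact integral: ∫_-0.5^2 f(u) du ≈ 21.6666667.
T_6 ≈ 21.8113426.
Error ≈ 21.6666667 − 21.8113426 ≈ -0.14468.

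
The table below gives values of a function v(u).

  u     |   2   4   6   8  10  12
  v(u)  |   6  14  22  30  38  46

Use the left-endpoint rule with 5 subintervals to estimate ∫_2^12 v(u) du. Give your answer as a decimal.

Δu = 2.
Sum = 2·[6 + 14 + 22 + 30 + 38] = 220.

220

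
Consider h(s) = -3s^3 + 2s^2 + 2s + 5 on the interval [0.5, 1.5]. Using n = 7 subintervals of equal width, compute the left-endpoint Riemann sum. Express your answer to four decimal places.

5.6607

Δs = (1.5 − 0.5)/7 = 1/7.
Left endpoints: 0.5, 9/14, 11/14, 13/14, 15/14, 17/14, 19/14.
h(0.5) = 6.125, h(9/14) = 17329/2744, h(11/14) = 17427/2744, h(13/14) = 16957/2744, h(15/14) = 15775/2744, h(17/14) = 13737/2744, h(19/14) = 10699/2744.
Sum = Δs · [h(0.5) + h(9/14) + h(11/14) + ...].
Sum ≈ 5.6607.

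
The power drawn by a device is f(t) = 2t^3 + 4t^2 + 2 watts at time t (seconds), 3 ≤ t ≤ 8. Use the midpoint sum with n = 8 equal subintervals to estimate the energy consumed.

2658.14453125

Δt = (8 − 3)/8 = 0.625.
Midpoints: 3.3125, 3.9375, 4.5625, 5.1875, 5.8125, 6.4375, 7.0625, 7.6875.
f(3.3125) = 242861/2048, f(3.9375) = 381151/2048, f(4.5625) = 563641/2048, f(5.1875) = 796331/2048, f(5.8125) = 1085221/2048, f(6.4375) = 1436311/2048, f(7.0625) = 1855601/2048, f(7.6875) = 2349091/2048.
Sum = Δt · [f(3.3125) + f(3.9375) + f(4.5625) + ...].
Sum = 2658.14453125.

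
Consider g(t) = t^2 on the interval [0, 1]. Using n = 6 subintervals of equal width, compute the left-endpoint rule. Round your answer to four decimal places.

Δt = (1 − 0)/6 = 1/6.
Left endpoints: 0, 1/6, 1/3, 0.5, 2/3, 5/6.
g(0) = 0, g(1/6) = 1/36, g(1/3) = 1/9, g(0.5) = 0.25, g(2/3) = 4/9, g(5/6) = 25/36.
Sum = Δt · [g(0) + g(1/6) + g(1/3) + ...].
Sum ≈ 0.2546.

0.2546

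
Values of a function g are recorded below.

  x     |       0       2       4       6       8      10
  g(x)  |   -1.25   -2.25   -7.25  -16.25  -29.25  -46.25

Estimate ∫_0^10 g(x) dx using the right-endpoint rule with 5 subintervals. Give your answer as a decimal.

-202.5

Δx = 2.
Sum = 2·[(-2.25) + (-7.25) + (-16.25) + (-29.25) + (-46.25)] = -202.5.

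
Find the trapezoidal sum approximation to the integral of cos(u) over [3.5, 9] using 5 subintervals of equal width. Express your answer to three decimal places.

0.684

Δu = (9 − 3.5)/5 = 1.1.
f(3.5) ≈ -0.936, f(4.6) ≈ -0.112, f(5.7) ≈ 0.835, f(6.8) ≈ 0.869, f(7.9) ≈ -0.046, f(9) ≈ -0.911.
T_5 = (Δu/2)·[f(u_0) + 2f(u_1) + ... + 2f(u_{4}) + f(u_5)].
Sum ≈ 0.684.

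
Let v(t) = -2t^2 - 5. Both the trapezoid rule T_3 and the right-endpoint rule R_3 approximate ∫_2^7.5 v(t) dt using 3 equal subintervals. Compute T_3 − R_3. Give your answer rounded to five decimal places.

95.79167

T_3 ≈ -309.5787037.
R_3 ≈ -405.3703704.
T_3 − R_3 ≈ 95.79167.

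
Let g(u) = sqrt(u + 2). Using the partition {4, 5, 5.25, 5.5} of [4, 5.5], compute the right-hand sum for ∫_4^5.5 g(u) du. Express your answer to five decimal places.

4.00355

Subinterval widths: 1, 0.25, 0.25.
Right endpoints: 5, 5.25, 5.5.
g(5) ≈ 2.64575, g(5.25) ≈ 2.69258, g(5.5) ≈ 2.73861.
Sum = Σ Δu_i · g(u_i).
Sum ≈ 4.00355.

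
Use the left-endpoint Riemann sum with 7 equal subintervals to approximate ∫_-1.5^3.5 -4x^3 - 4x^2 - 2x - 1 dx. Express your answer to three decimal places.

-144.541

Δx = (3.5 − (-1.5))/7 = 5/7.
Left endpoints: -1.5, -11/14, -1/14, 9/14, 19/14, 29/14, 39/14.
f(-1.5) = 6.5, f(-11/14) = 29/686, f(-1/14) = -601/686, f(9/14) = -3431/686, f(19/14) = -14461/686, f(29/14) = -39691/686, f(39/14) = -85121/686.
Sum = Δx · [f(-1.5) + f(-11/14) + f(-1/14) + ...].
Sum ≈ -144.541.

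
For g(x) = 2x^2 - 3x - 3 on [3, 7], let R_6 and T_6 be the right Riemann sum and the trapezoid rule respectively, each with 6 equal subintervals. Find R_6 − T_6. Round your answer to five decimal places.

22.66667

R_6 ≈ 161.9259259.
T_6 ≈ 139.2592593.
R_6 − T_6 ≈ 22.66667.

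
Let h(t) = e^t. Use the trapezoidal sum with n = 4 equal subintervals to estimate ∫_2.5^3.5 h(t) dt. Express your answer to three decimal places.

Δt = (3.5 − 2.5)/4 = 0.25.
h(2.5) ≈ 12.182, h(2.75) ≈ 15.643, h(3) ≈ 20.086, h(3.25) ≈ 25.790, h(3.5) ≈ 33.115.
T_4 = (Δt/2)·[h(t_0) + 2h(t_1) + 2h(t_2) + 2h(t_3) + h(t_4)].
Sum ≈ 21.042.

21.042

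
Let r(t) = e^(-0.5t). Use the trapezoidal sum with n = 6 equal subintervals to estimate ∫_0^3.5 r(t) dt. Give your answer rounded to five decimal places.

1.66415

Δt = (3.5 − 0)/6 = 7/12.
r(0) ≈ 1.00000, r(7/12) ≈ 0.74702, r(7/6) ≈ 0.55804, r(1.75) ≈ 0.41686, r(7/3) ≈ 0.31140, r(35/12) ≈ 0.23262, r(3.5) ≈ 0.17377.
T_6 = (Δt/2)·[r(t_0) + 2r(t_1) + ... + 2r(t_{5}) + r(t_6)].
Sum ≈ 1.66415.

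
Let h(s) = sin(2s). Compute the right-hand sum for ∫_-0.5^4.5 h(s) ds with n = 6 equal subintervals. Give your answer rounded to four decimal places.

1.0717

Δs = (4.5 − (-0.5))/6 = 5/6.
Right endpoints: 1/3, 7/6, 2, 17/6, 11/3, 4.5.
h(1/3) ≈ 0.6184, h(7/6) ≈ 0.7231, h(2) ≈ -0.7568, h(17/6) ≈ -0.5782, h(11/3) ≈ 0.8675, h(4.5) ≈ 0.4121.
Sum = Δs · [h(1/3) + h(7/6) + h(2) + ...].
Sum ≈ 1.0717.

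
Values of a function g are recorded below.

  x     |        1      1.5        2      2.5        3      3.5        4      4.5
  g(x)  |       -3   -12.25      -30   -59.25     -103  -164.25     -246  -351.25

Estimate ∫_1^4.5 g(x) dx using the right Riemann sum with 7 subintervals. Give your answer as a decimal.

Δx = 0.5.
Sum = 0.5·[(-12.25) + (-30) + (-59.25) + (-103) + (-164.25) + (-246) + (-351.25)] = -483.

-483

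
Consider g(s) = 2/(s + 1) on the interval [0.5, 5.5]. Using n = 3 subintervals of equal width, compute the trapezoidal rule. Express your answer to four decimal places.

3.1098

Δs = (5.5 − 0.5)/3 = 5/3.
g(0.5) = 4/3, g(13/6) = 12/19, g(23/6) = 12/29, g(5.5) = 4/13.
T_3 = (Δs/2)·[g(s_0) + 2g(s_1) + 2g(s_2) + g(s_3)].
Sum ≈ 3.1098.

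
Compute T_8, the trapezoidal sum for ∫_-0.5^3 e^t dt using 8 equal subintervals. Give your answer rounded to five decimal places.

Δt = (3 − (-0.5))/8 = 0.4375.
f(-0.5) ≈ 0.60653, f(-0.0625) ≈ 0.93941, f(0.375) ≈ 1.45499, f(0.8125) ≈ 2.25353, f(1.25) ≈ 3.49034, f(1.6875) ≈ 5.40595, f(2.125) ≈ 8.37290, f(2.5625) ≈ 12.96820, f(3) ≈ 20.08554.
T_8 = (Δt/2)·[f(t_0) + 2f(t_1) + ... + 2f(t_{7}) + f(t_8)].
Sum ≈ 19.78872.

19.78872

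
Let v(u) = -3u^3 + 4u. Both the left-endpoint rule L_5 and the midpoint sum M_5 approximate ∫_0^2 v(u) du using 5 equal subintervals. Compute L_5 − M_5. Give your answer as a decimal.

2.48

L_5 = -1.28.
M_5 = -3.76.
L_5 − M_5 = 2.48.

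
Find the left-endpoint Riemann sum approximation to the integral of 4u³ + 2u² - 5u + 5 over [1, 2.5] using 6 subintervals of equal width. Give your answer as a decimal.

Δu = (2.5 − 1)/6 = 0.25.
Left endpoints: 1, 1.25, 1.5, 1.75, 2, 2.25.
f(1) = 6, f(1.25) = 9.6875, f(1.5) = 15.5, f(1.75) = 23.8125, f(2) = 35, f(2.25) = 49.4375.
Sum = Δu · [f(1) + f(1.25) + f(1.5) + ...].
Sum = 34.859375.

34.859375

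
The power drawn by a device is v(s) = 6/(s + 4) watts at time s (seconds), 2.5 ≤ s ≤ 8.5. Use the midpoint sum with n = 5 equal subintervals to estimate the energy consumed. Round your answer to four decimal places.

Δs = (8.5 − 2.5)/5 = 1.2.
Midpoints: 3.1, 4.3, 5.5, 6.7, 7.9.
v(3.1) = 60/71, v(4.3) = 60/83, v(5.5) = 12/19, v(6.7) = 60/107, v(7.9) = 60/119.
Sum = Δs · [v(3.1) + v(4.3) + v(5.5) + v(6.7) + v(7.9)].
Sum ≈ 3.9174.

3.9174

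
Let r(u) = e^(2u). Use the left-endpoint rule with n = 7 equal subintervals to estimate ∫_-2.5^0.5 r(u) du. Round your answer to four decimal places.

0.8567

Δu = (0.5 − (-2.5))/7 = 3/7.
Left endpoints: -2.5, -29/14, -23/14, -17/14, -11/14, -5/14, 1/14.
r(-2.5) ≈ 0.0067, r(-29/14) ≈ 0.0159, r(-23/14) ≈ 0.0374, r(-17/14) ≈ 0.0882, r(-11/14) ≈ 0.2077, r(-5/14) ≈ 0.4895, r(1/14) ≈ 1.1536.
Sum = Δu · [r(-2.5) + r(-29/14) + r(-23/14) + ...].
Sum ≈ 0.8567.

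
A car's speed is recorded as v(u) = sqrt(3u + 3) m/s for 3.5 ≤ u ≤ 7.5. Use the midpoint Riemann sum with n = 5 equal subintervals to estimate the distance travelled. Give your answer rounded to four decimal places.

17.5955

Δu = (7.5 − 3.5)/5 = 0.8.
Midpoints: 3.9, 4.7, 5.5, 6.3, 7.1.
v(3.9) ≈ 3.8341, v(4.7) ≈ 4.1352, v(5.5) ≈ 4.4159, v(6.3) ≈ 4.6797, v(7.1) ≈ 4.9295.
Sum = Δu · [v(3.9) + v(4.7) + v(5.5) + v(6.3) + v(7.1)].
Sum ≈ 17.5955.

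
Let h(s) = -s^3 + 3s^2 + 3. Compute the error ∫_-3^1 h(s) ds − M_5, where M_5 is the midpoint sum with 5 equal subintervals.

1.28

Exact integral: ∫_-3^1 h(s) ds = 60.
M_5 = 58.72.
Error = 60 − 58.72 = 1.28.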